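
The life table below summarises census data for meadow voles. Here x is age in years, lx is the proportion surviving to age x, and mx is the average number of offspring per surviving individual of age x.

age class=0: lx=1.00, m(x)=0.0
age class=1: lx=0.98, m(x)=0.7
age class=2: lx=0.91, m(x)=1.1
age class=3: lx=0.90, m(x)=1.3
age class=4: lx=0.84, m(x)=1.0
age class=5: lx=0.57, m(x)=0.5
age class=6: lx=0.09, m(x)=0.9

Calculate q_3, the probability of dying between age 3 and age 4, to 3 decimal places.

0.067

q_3 = (l_3 − l_4) / l_3 = (0.9 − 0.84) / 0.9
     = 0.06 / 0.9 = 0.066667… → 0.067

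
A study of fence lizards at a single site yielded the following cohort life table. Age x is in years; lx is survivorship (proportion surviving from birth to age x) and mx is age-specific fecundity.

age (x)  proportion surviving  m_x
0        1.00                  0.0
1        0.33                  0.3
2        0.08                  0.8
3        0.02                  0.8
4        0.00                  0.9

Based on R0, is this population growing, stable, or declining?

R0 = Σ lx·mx = 0 + 0.099 + 0.064 + 0.016 + 0 = 0.179
R0 < 1, so the population is declining.

declining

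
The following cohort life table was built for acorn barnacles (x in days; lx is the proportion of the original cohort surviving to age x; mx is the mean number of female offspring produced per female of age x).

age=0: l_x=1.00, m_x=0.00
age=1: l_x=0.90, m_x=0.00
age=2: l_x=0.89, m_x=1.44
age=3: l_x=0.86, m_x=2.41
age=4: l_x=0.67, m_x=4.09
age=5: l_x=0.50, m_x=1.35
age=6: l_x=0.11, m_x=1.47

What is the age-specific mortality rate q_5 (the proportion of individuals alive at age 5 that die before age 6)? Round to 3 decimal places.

q_5 = (l_5 − l_6) / l_5 = (0.5 − 0.11) / 0.5
     = 0.39 / 0.5 = 0.78 → 0.780

0.780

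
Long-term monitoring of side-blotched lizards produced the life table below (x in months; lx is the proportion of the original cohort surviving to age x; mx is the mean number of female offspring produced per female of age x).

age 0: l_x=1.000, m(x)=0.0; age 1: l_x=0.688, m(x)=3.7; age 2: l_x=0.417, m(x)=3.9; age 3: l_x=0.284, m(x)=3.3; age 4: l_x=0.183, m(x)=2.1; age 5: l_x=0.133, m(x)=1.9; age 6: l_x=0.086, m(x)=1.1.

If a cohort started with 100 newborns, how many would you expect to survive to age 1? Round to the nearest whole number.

Expected survivors = N0 · l_1 = 100 × 0.688 = 68.8 → 69

69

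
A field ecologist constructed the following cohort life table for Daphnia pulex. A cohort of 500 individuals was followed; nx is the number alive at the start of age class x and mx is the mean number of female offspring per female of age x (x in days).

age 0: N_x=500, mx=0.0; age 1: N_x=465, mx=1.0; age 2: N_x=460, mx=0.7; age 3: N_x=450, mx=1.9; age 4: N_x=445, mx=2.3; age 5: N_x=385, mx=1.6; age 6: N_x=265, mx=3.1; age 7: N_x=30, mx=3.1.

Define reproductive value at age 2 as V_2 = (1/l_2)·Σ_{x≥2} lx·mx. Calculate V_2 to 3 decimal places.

8.111

lx = nx/n0 = nx/500: 1, 0.93, 0.92, 0.9, 0.89, 0.77, 0.53, 0.06
lx·mx for x ≥ 2: 0.644, 1.71, 2.047, 1.232, 1.643, 0.186 → sum = 7.462
V_2 = 7.462 / l_2 = 7.462 / 0.92 = 8.11087… → 8.111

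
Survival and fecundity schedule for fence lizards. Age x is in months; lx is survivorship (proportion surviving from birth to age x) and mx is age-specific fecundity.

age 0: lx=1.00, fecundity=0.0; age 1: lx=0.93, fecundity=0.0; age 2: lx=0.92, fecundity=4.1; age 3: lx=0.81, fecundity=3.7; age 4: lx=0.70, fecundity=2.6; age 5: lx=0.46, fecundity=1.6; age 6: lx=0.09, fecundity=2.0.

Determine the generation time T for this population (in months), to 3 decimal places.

3.006

lx·mx: 0, 0, 3.772, 2.997, 1.82, 0.736, 0.18 → R0 = 9.505
x·lx·mx: 0, 0, 7.544, 8.991, 7.28, 3.68, 1.08 → Σ = 28.575
T = 28.575 / 9.505 = 3.006312… → 3.006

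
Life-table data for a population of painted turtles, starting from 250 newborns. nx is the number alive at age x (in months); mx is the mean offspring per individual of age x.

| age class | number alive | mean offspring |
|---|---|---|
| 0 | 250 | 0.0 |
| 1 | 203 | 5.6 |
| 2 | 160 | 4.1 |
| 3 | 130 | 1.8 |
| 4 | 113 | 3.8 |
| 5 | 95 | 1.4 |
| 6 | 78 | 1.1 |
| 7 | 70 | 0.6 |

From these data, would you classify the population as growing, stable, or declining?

growing

lx = nx/n0 = nx/250: 1, 0.812, 0.64, 0.52, 0.452, 0.38, 0.312, 0.28
R0 = Σ lx·mx = 0 + 4.5472 + 2.624 + 0.936 + 1.7176 + 0.532 + 0.3432 + 0.168 = 10.868
R0 > 1, so the population is growing.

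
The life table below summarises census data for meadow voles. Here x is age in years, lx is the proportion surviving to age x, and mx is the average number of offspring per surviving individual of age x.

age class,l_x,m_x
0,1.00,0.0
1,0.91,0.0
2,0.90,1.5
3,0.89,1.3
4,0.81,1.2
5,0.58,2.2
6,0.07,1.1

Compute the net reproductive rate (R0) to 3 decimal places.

4.832

lx·mx by age: 0, 0, 1.35, 1.157, 0.972, 1.276, 0.077
R0 = Σ lx·mx = 4.832 → 4.832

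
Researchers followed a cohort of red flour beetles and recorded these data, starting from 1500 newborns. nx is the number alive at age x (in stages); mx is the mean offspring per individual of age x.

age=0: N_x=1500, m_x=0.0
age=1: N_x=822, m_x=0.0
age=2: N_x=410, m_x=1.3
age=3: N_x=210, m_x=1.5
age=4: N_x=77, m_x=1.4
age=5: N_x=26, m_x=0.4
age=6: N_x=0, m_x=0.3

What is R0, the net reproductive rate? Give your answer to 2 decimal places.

lx = nx/n0 = nx/1500: 1, 0.548, 0.27333…, 0.14, 0.05133…, 0.01733…, 0
lx·mx by age: 0, 0, 0.355333…, 0.21, 0.071867…, 0.006933…, 0
R0 = Σ lx·mx = 0.644133… → 0.64

0.64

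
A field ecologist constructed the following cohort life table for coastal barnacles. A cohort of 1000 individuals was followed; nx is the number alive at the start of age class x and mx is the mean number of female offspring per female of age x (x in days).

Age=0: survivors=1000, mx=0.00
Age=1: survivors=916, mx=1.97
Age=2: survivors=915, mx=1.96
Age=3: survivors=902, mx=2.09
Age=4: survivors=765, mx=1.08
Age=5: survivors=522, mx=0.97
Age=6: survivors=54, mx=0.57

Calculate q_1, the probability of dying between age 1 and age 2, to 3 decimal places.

lx = nx/n0 = nx/1000: 1, 0.916, 0.915, 0.902, 0.765, 0.522, 0.054
q_1 = (l_1 − l_2) / l_1 = (0.916 − 0.915) / 0.916
     = 0.001 / 0.916 = 0.001092… → 0.001

0.001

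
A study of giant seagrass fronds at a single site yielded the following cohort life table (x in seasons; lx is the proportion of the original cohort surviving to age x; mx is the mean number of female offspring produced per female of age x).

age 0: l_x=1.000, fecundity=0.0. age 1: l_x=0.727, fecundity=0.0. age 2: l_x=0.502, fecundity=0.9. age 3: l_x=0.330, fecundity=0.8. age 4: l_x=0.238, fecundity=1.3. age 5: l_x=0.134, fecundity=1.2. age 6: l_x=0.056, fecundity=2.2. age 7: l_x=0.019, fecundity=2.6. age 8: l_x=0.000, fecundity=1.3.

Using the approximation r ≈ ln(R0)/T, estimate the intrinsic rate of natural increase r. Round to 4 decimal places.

R0 = Σ lx·mx = 0 + 0 + 0.4518 + 0.264 + 0.3094 + 0.1608 + 0.1232 + 0.0494 + 0 = 1.3586
Σ x·lx·mx = 4.8222; T = 4.8222/1.3586 = 3.54939…
r ≈ ln(R0)/T = ln(1.3586)/3.54939… = 0.08634… → 0.0863

0.0863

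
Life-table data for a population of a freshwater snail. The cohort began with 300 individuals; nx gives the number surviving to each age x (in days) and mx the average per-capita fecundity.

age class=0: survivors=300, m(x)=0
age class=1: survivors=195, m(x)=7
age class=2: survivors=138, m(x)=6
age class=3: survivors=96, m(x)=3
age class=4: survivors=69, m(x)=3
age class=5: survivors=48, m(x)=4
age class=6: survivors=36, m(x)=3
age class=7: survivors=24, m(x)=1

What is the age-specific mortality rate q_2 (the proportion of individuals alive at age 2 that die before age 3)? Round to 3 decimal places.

lx = nx/n0 = nx/300: 1, 0.65, 0.46, 0.32, 0.23, 0.16, 0.12, 0.08
q_2 = (l_2 − l_3) / l_2 = (0.46 − 0.32) / 0.46
     = 0.14 / 0.46 = 0.304348… → 0.304

0.304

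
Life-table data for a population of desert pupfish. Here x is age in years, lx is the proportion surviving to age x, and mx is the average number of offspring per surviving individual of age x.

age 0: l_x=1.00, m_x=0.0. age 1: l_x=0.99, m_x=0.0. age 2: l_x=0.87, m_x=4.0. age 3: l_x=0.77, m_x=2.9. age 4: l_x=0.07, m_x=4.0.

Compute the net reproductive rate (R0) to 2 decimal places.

5.99

lx·mx by age: 0, 0, 3.48, 2.233, 0.28
R0 = Σ lx·mx = 5.993 → 5.99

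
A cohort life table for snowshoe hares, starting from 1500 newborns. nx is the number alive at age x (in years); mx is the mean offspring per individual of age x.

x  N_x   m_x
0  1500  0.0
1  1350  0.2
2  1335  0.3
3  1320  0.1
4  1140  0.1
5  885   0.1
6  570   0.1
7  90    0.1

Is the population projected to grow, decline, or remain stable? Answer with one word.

lx = nx/n0 = nx/1500: 1, 0.9, 0.89, 0.88, 0.76, 0.59, 0.38, 0.06
R0 = Σ lx·mx = 0 + 0.18 + 0.267 + 0.088 + 0.076 + 0.059 + 0.038 + 0.006 = 0.714
R0 < 1, so the population is declining.

declining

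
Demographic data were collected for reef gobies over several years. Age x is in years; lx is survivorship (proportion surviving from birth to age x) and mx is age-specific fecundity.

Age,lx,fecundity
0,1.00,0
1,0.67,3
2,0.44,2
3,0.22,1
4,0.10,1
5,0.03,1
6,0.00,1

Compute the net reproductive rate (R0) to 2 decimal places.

lx·mx by age: 0, 2.01, 0.88, 0.22, 0.1, 0.03, 0
R0 = Σ lx·mx = 3.24 → 3.24

3.24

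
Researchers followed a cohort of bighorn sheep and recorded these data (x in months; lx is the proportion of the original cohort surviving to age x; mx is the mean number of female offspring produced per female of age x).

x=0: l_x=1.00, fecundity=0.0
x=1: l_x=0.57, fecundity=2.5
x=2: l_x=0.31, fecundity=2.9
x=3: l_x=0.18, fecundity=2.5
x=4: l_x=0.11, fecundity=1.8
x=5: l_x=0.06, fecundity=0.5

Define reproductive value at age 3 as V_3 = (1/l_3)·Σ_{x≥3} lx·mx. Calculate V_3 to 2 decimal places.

3.77

lx·mx for x ≥ 3: 0.45, 0.198, 0.03 → sum = 0.678
V_3 = 0.678 / l_3 = 0.678 / 0.18 = 3.766667… → 3.77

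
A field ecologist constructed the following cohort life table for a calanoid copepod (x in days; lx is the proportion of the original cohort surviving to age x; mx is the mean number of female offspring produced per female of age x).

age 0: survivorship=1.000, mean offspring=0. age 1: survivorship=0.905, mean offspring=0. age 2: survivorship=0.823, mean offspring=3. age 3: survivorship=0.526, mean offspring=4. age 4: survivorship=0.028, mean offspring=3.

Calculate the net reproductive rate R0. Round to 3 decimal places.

4.657

lx·mx by age: 0, 0, 2.469, 2.104, 0.084
R0 = Σ lx·mx = 4.657 → 4.657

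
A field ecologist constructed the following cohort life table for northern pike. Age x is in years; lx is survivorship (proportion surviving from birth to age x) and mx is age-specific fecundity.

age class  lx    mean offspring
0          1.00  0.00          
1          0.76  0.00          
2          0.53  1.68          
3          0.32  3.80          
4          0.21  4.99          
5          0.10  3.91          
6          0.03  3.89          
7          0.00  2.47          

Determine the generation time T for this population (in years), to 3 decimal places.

lx·mx: 0, 0, 0.8904, 1.216, 1.0479, 0.391, 0.1167, 0 → R0 = 3.662
x·lx·mx: 0, 0, 1.7808, 3.648, 4.1916, 1.955, 0.7002, 0 → Σ = 12.2756
T = 12.2756 / 3.662 = 3.352157… → 3.352

3.352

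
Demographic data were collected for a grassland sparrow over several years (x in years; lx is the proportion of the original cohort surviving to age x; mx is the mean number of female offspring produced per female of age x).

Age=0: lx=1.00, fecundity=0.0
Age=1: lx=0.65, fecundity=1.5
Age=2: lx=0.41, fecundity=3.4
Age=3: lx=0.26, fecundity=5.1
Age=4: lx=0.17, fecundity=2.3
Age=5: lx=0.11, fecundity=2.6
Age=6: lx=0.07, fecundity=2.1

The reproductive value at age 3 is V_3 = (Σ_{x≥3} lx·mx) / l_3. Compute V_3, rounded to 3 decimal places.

8.269

lx·mx for x ≥ 3: 1.326, 0.391, 0.286, 0.147 → sum = 2.15
V_3 = 2.15 / l_3 = 2.15 / 0.26 = 8.269231… → 8.269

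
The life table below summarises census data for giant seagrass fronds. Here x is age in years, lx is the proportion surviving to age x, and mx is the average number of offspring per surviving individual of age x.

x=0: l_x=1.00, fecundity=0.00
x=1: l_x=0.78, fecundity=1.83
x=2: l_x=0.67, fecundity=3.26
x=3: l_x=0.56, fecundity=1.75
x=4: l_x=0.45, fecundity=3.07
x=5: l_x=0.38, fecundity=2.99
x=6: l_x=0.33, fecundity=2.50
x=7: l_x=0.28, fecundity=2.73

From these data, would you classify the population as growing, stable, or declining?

growing

R0 = Σ lx·mx = 0 + 1.4274 + 2.1842 + 0.98 + 1.3815 + 1.1362 + 0.825 + 0.7644 = 8.6987
R0 > 1, so the population is growing.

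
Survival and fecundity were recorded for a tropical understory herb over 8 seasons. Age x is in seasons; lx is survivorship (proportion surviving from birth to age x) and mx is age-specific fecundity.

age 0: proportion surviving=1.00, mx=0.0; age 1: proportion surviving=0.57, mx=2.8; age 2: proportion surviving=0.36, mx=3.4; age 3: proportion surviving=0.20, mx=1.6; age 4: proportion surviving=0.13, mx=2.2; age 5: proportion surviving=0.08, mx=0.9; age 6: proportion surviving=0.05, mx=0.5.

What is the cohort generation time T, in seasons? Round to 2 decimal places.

1.89

lx·mx: 0, 1.596, 1.224, 0.32, 0.286, 0.072, 0.025 → R0 = 3.523
x·lx·mx: 0, 1.596, 2.448, 0.96, 1.144, 0.36, 0.15 → Σ = 6.658
T = 6.658 / 3.523 = 1.889867… → 1.89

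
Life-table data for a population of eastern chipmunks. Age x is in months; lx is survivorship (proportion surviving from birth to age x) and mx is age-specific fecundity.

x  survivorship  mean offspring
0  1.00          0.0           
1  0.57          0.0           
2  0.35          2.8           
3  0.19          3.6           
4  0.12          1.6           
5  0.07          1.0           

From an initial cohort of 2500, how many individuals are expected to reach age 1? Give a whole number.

Expected survivors = N0 · l_1 = 2500 × 0.57 = 1425 → 1425

1425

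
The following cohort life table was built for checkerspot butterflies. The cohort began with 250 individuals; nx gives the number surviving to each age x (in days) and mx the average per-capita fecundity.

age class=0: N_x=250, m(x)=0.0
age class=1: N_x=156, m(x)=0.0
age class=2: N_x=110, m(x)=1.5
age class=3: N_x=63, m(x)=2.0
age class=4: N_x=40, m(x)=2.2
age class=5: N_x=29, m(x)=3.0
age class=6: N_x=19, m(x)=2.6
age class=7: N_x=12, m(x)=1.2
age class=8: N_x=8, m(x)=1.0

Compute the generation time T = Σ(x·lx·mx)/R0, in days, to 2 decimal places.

3.64

lx = nx/n0 = nx/250: 1, 0.624, 0.44, 0.252, 0.16, 0.116, 0.076, 0.048, 0.032
lx·mx: 0, 0, 0.66, 0.504, 0.352, 0.348, 0.1976, 0.0576, 0.032 → R0 = 2.1512
x·lx·mx: 0, 0, 1.32, 1.512, 1.408, 1.74, 1.1856, 0.4032, 0.256 → Σ = 7.8248
T = 7.8248 / 2.1512 = 3.637412… → 3.64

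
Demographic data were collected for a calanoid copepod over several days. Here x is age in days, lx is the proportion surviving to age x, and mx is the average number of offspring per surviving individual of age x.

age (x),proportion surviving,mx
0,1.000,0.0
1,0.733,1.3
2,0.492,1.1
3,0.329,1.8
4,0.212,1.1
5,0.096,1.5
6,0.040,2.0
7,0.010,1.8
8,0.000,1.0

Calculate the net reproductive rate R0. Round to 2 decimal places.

2.56

lx·mx by age: 0, 0.9529, 0.5412, 0.5922, 0.2332, 0.144, 0.08, 0.018, 0
R0 = Σ lx·mx = 2.5615 → 2.56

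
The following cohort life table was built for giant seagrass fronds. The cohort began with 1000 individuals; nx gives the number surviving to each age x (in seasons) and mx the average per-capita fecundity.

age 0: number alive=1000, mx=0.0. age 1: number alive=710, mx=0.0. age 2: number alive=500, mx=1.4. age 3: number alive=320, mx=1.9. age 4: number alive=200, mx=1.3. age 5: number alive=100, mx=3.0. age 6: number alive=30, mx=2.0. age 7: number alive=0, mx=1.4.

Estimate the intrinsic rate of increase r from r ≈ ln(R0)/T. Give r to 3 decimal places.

lx = nx/n0 = nx/1000: 1, 0.71, 0.5, 0.32, 0.2, 0.1, 0.03, 0
R0 = Σ lx·mx = 0 + 0 + 0.7 + 0.608 + 0.26 + 0.3 + 0.06 + 0 = 1.928
Σ x·lx·mx = 6.124; T = 6.124/1.928 = 3.17635…
r ≈ ln(R0)/T = ln(1.928)/3.17635… = 0.20668… → 0.207

0.207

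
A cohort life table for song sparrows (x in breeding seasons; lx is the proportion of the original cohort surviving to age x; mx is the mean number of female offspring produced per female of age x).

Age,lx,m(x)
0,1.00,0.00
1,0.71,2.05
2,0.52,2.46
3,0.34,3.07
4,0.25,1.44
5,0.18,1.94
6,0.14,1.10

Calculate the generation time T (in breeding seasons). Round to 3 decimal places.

2.425

lx·mx: 0, 1.4555, 1.2792, 1.0438, 0.36, 0.3492, 0.154 → R0 = 4.6417
x·lx·mx: 0, 1.4555, 2.5584, 3.1314, 1.44, 1.746, 0.924 → Σ = 11.2553
T = 11.2553 / 4.6417 = 2.424823… → 2.425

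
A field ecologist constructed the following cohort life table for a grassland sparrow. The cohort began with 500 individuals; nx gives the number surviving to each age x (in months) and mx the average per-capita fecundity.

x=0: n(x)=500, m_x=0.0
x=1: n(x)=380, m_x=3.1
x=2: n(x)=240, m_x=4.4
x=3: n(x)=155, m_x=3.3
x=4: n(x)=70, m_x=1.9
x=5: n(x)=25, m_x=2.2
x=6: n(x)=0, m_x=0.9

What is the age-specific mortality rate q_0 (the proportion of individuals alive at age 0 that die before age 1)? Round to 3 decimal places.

0.240

lx = nx/n0 = nx/500: 1, 0.76, 0.48, 0.31, 0.14, 0.05, 0
q_0 = (l_0 − l_1) / l_0 = (1 − 0.76) / 1
     = 0.24 / 1 = 0.24 → 0.240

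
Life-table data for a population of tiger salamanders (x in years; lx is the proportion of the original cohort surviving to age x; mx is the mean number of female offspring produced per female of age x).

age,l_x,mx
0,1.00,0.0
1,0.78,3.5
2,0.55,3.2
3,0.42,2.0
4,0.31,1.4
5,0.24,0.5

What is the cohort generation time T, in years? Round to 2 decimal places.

lx·mx: 0, 2.73, 1.76, 0.84, 0.434, 0.12 → R0 = 5.884
x·lx·mx: 0, 2.73, 3.52, 2.52, 1.736, 0.6 → Σ = 11.106
T = 11.106 / 5.884 = 1.887492… → 1.89

1.89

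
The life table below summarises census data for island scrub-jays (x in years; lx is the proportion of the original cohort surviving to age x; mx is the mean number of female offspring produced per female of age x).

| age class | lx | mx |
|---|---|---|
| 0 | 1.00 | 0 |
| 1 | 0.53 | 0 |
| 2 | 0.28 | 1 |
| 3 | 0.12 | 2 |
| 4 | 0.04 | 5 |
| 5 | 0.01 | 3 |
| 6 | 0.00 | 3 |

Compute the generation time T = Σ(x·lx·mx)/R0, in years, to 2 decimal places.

2.97

lx·mx: 0, 0, 0.28, 0.24, 0.2, 0.03, 0 → R0 = 0.75
x·lx·mx: 0, 0, 0.56, 0.72, 0.8, 0.15, 0 → Σ = 2.23
T = 2.23 / 0.75 = 2.973333… → 2.97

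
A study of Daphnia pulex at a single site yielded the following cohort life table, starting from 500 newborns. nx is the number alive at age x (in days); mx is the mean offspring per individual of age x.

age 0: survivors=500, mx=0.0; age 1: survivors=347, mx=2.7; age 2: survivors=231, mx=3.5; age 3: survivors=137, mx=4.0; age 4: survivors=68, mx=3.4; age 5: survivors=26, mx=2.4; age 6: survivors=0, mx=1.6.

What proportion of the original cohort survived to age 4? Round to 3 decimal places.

l_4 = n_4/n_0 = 68/500 = 0.136 → 0.136

0.136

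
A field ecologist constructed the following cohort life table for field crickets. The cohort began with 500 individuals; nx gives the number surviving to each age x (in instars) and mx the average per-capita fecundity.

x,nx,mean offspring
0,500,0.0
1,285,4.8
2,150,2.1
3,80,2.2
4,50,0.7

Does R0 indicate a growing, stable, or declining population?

lx = nx/n0 = nx/500: 1, 0.57, 0.3, 0.16, 0.1
R0 = Σ lx·mx = 0 + 2.736 + 0.63 + 0.352 + 0.07 = 3.788
R0 > 1, so the population is growing.

growing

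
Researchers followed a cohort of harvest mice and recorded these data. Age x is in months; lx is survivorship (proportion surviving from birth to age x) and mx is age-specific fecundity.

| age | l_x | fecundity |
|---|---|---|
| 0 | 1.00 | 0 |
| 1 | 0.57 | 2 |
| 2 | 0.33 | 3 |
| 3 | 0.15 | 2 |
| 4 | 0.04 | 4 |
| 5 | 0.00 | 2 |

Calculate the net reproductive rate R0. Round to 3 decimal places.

2.590

lx·mx by age: 0, 1.14, 0.99, 0.3, 0.16, 0
R0 = Σ lx·mx = 2.59 → 2.590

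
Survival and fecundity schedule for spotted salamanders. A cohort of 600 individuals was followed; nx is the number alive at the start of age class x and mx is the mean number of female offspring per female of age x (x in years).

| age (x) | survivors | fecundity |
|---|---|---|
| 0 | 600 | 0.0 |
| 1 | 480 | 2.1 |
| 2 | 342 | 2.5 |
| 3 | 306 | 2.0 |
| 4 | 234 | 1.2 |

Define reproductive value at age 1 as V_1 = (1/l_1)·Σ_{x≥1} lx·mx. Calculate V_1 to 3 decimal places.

lx = nx/n0 = nx/600: 1, 0.8, 0.57, 0.51, 0.39
lx·mx for x ≥ 1: 1.68, 1.425, 1.02, 0.468 → sum = 4.593
V_1 = 4.593 / l_1 = 4.593 / 0.8 = 5.74125 → 5.741

5.741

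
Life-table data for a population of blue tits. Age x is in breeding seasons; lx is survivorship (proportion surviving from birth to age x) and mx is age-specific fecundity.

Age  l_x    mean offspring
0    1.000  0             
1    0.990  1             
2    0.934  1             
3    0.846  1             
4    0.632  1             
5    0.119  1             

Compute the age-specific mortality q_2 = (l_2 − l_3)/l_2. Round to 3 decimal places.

0.094

q_2 = (l_2 − l_3) / l_2 = (0.934 − 0.846) / 0.934
     = 0.088 / 0.934 = 0.094218… → 0.094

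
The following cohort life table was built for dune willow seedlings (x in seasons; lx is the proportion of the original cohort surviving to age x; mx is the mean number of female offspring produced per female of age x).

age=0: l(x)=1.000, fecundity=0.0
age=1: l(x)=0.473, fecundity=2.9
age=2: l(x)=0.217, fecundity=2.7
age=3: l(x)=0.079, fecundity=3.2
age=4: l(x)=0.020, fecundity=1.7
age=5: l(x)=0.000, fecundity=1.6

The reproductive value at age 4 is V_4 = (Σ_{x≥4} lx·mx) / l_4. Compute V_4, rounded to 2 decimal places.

lx·mx for x ≥ 4: 0.034, 0 → sum = 0.034
V_4 = 0.034 / l_4 = 0.034 / 0.02 = 1.7 → 1.70

1.70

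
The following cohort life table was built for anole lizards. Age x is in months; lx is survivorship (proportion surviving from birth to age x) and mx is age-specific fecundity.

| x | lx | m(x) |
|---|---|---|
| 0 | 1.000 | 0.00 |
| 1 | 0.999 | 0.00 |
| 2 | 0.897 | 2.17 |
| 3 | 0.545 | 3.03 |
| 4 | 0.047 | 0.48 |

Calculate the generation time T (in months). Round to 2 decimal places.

lx·mx: 0, 0, 1.94649, 1.65135, 0.02256 → R0 = 3.6204
x·lx·mx: 0, 0, 3.89298, 4.95405, 0.09024 → Σ = 8.93727
T = 8.93727 / 3.6204 = 2.468586… → 2.47

2.47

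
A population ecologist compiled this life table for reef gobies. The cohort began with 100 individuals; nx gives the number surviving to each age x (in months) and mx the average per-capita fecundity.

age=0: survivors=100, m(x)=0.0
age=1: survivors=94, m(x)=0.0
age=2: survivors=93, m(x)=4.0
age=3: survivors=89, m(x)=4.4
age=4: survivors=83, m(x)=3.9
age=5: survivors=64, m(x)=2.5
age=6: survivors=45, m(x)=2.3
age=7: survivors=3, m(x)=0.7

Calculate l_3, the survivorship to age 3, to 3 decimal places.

0.890

l_3 = n_3/n_0 = 89/100 = 0.89 → 0.890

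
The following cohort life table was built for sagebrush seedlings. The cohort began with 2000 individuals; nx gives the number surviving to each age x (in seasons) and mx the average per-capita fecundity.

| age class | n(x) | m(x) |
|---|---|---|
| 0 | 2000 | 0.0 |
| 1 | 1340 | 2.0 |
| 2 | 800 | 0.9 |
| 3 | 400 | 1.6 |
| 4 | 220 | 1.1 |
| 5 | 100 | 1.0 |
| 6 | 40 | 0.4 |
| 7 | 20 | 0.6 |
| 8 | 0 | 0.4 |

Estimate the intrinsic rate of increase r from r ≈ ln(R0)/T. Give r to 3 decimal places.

lx = nx/n0 = nx/2000: 1, 0.67, 0.4, 0.2, 0.11, 0.05, 0.02, 0.01, 0
R0 = Σ lx·mx = 0 + 1.34 + 0.36 + 0.32 + 0.121 + 0.05 + 0.008 + 0.006 + 0 = 2.205
Σ x·lx·mx = 3.844; T = 3.844/2.205 = 1.74331…
r ≈ ln(R0)/T = ln(2.205)/1.74331… = 0.45358… → 0.454

0.454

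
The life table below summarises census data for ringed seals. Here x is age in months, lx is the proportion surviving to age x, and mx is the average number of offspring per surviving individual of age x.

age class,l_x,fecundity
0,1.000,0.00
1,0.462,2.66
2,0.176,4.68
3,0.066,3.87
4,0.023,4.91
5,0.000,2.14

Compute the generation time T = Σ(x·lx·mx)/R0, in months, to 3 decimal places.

1.691

lx·mx: 0, 1.22892, 0.82368, 0.25542, 0.11293, 0 → R0 = 2.42095
x·lx·mx: 0, 1.22892, 1.64736, 0.76626, 0.45172, 0 → Σ = 4.09426
T = 4.09426 / 2.42095 = 1.691179… → 1.691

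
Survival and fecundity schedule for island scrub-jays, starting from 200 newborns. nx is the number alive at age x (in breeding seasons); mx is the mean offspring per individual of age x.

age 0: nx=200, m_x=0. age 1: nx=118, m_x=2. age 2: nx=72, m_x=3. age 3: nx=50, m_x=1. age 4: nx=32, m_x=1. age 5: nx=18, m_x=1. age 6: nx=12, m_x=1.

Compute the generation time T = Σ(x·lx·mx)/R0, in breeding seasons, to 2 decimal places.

lx = nx/n0 = nx/200: 1, 0.59, 0.36, 0.25, 0.16, 0.09, 0.06
lx·mx: 0, 1.18, 1.08, 0.25, 0.16, 0.09, 0.06 → R0 = 2.82
x·lx·mx: 0, 1.18, 2.16, 0.75, 0.64, 0.45, 0.36 → Σ = 5.54
T = 5.54 / 2.82 = 1.964539… → 1.96

1.96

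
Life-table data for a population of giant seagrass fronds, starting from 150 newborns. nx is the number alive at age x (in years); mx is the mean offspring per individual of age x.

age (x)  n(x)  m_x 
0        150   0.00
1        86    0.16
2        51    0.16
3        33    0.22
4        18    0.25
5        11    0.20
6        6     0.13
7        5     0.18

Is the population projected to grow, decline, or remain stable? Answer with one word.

declining

lx = nx/n0 = nx/150: 1, 0.57333…, 0.34, 0.22, 0.12, 0.07333…, 0.04, 0.03333…
R0 = Σ lx·mx = 0 + 0.091733… + 0.0544 + 0.0484 + 0.03 + 0.014667… + 0.0052 + 0.006… = 0.2504…
R0 < 1, so the population is declining.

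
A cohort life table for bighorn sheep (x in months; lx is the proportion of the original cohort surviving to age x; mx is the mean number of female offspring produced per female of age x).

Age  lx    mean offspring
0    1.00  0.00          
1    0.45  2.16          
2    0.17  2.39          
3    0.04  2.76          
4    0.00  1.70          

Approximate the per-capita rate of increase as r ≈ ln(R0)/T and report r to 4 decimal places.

R0 = Σ lx·mx = 0 + 0.972 + 0.4063 + 0.1104 + 0 = 1.4887
Σ x·lx·mx = 2.1158; T = 2.1158/1.4887 = 1.42124…
r ≈ ln(R0)/T = ln(1.4887)/1.42124… = 0.279969… → 0.2800

0.2800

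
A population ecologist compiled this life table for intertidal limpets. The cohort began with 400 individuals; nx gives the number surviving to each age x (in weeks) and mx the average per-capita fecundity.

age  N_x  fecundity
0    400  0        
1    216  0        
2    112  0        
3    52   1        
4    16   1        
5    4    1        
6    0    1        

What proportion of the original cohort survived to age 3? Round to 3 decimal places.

0.130

l_3 = n_3/n_0 = 52/400 = 0.13 → 0.130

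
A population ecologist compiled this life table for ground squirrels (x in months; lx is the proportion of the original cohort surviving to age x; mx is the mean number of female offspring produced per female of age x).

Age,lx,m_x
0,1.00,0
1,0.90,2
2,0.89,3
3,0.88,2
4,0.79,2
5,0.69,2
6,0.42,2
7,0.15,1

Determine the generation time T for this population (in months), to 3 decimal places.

lx·mx: 0, 1.8, 2.67, 1.76, 1.58, 1.38, 0.84, 0.15 → R0 = 10.18
x·lx·mx: 0, 1.8, 5.34, 5.28, 6.32, 6.9, 5.04, 1.05 → Σ = 31.73
T = 31.73 / 10.18 = 3.116896… → 3.117

3.117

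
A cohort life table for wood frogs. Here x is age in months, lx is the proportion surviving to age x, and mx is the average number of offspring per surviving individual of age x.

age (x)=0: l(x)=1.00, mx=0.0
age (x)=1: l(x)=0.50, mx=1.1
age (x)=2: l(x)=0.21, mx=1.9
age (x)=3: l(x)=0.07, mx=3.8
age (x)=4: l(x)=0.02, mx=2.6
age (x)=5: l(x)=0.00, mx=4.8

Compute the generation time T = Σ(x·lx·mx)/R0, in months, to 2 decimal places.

1.86

lx·mx: 0, 0.55, 0.399, 0.266, 0.052, 0 → R0 = 1.267
x·lx·mx: 0, 0.55, 0.798, 0.798, 0.208, 0 → Σ = 2.354
T = 2.354 / 1.267 = 1.857932… → 1.86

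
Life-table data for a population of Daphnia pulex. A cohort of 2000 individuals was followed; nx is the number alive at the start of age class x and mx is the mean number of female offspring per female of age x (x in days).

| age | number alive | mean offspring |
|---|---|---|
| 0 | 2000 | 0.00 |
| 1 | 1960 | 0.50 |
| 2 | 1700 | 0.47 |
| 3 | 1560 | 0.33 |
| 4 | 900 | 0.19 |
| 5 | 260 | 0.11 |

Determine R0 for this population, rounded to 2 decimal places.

lx = nx/n0 = nx/2000: 1, 0.98, 0.85, 0.78, 0.45, 0.13
lx·mx by age: 0, 0.49, 0.3995, 0.2574, 0.0855, 0.0143
R0 = Σ lx·mx = 1.2467 → 1.25

1.25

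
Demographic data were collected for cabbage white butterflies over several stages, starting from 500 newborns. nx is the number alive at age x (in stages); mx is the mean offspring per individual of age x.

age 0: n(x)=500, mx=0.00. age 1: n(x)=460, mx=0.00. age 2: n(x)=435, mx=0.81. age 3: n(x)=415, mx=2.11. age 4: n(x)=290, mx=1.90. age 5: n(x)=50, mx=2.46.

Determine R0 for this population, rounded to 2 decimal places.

3.80

lx = nx/n0 = nx/500: 1, 0.92, 0.87, 0.83, 0.58, 0.1
lx·mx by age: 0, 0, 0.7047, 1.7513, 1.102, 0.246
R0 = Σ lx·mx = 3.804 → 3.80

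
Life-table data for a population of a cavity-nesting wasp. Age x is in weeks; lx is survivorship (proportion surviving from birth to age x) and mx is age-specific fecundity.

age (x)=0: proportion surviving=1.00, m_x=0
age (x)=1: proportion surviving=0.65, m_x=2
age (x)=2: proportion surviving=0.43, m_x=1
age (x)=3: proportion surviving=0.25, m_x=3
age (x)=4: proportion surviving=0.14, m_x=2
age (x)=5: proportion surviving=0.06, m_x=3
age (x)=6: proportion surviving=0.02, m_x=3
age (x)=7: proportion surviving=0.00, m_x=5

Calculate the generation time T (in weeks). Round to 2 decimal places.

2.26

lx·mx: 0, 1.3, 0.43, 0.75, 0.28, 0.18, 0.06, 0 → R0 = 3
x·lx·mx: 0, 1.3, 0.86, 2.25, 1.12, 0.9, 0.36, 0 → Σ = 6.79
T = 6.79 / 3 = 2.263333… → 2.26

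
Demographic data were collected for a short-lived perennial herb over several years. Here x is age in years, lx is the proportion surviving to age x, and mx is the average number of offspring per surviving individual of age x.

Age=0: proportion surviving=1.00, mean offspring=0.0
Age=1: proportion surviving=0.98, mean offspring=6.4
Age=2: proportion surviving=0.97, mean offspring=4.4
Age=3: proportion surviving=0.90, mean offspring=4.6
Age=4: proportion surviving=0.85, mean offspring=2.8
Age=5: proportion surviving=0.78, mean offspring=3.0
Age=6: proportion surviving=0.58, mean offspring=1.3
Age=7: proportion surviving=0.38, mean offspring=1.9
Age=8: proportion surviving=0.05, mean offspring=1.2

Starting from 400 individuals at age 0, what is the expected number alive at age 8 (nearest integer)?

20

Expected survivors = N0 · l_8 = 400 × 0.05 = 20 → 20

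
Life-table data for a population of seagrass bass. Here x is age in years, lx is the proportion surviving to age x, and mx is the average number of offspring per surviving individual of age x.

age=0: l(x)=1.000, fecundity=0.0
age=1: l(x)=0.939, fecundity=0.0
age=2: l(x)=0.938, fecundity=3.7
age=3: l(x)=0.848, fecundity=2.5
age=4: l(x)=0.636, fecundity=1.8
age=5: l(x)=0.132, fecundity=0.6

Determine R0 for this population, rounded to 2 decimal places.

6.81

lx·mx by age: 0, 0, 3.4706, 2.12, 1.1448, 0.0792
R0 = Σ lx·mx = 6.8146 → 6.81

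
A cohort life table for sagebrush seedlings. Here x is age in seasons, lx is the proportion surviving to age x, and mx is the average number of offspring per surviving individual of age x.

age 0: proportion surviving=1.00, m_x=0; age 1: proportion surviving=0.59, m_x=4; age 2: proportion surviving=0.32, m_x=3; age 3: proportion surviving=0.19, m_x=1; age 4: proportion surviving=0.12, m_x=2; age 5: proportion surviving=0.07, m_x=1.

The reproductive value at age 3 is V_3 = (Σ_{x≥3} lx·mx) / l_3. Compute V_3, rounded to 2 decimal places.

2.63

lx·mx for x ≥ 3: 0.19, 0.24, 0.07 → sum = 0.5
V_3 = 0.5 / l_3 = 0.5 / 0.19 = 2.631579… → 2.63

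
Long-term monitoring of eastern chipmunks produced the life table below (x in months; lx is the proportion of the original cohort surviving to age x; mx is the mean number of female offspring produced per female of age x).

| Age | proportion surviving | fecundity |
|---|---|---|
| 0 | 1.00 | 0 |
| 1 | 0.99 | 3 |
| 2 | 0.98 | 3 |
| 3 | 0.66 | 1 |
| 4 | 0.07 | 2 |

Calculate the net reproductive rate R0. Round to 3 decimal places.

6.710

lx·mx by age: 0, 2.97, 2.94, 0.66, 0.14
R0 = Σ lx·mx = 6.71 → 6.710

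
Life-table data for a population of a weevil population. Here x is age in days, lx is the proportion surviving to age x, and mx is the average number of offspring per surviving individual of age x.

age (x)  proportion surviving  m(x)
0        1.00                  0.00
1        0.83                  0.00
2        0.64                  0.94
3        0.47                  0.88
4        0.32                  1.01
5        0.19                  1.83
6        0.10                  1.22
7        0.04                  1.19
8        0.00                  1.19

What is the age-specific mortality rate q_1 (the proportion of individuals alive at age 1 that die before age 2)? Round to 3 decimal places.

q_1 = (l_1 − l_2) / l_1 = (0.83 − 0.64) / 0.83
     = 0.19 / 0.83 = 0.228916… → 0.229

0.229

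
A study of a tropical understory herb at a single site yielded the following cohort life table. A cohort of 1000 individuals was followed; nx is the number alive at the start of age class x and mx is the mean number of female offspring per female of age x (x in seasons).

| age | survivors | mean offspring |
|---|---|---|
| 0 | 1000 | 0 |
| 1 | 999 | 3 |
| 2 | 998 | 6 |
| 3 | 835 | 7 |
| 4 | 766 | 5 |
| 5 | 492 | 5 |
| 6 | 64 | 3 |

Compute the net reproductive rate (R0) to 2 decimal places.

21.31

lx = nx/n0 = nx/1000: 1, 0.999, 0.998, 0.835, 0.766, 0.492, 0.064
lx·mx by age: 0, 2.997, 5.988, 5.845, 3.83, 2.46, 0.192
R0 = Σ lx·mx = 21.312 → 21.31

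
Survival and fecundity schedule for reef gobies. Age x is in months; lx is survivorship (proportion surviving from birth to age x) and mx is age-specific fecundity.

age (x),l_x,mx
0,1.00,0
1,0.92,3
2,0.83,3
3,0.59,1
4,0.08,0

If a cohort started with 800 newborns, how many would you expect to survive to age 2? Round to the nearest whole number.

664

Expected survivors = N0 · l_2 = 800 × 0.83 = 664 → 664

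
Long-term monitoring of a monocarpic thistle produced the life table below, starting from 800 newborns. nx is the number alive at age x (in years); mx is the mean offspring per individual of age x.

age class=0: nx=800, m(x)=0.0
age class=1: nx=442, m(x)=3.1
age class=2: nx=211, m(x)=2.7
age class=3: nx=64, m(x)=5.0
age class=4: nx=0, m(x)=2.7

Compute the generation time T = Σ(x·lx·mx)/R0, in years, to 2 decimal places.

lx = nx/n0 = nx/800: 1, 0.5525, 0.26375, 0.08, 0
lx·mx: 0, 1.71275, 0.712125, 0.4, 0 → R0 = 2.824875
x·lx·mx: 0, 1.71275, 1.42425, 1.2, 0 → Σ = 4.337
T = 4.337 / 2.824875 = 1.535289… → 1.54

1.54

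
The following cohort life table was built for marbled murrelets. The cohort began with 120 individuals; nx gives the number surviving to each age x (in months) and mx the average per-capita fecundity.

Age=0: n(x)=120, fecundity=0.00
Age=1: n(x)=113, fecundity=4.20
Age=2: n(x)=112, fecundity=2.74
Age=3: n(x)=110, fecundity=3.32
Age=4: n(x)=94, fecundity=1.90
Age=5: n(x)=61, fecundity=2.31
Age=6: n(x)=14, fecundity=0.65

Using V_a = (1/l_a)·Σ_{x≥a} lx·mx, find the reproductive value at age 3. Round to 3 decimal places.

6.307

lx = nx/n0 = nx/120: 1, 0.94167…, 0.93333…, 0.91667…, 0.78333…, 0.50833…, 0.11667…
lx·mx for x ≥ 3: 3.043333…, 1.488333…, 1.17425…, 0.075833… → sum = 5.78175…
V_3 = 5.78175… / l_3 = 5.78175… / 0.916667… = 6.307364… → 6.307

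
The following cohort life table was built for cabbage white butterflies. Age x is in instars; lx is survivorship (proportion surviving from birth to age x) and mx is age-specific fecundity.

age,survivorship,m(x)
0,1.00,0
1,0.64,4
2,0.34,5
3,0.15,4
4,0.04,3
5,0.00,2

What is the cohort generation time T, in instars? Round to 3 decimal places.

1.655

lx·mx: 0, 2.56, 1.7, 0.6, 0.12, 0 → R0 = 4.98
x·lx·mx: 0, 2.56, 3.4, 1.8, 0.48, 0 → Σ = 8.24
T = 8.24 / 4.98 = 1.654618… → 1.655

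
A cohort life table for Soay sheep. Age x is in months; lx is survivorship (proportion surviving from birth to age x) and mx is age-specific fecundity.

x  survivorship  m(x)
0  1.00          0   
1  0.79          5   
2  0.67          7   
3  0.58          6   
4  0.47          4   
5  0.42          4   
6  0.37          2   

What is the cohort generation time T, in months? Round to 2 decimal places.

2.69

lx·mx: 0, 3.95, 4.69, 3.48, 1.88, 1.68, 0.74 → R0 = 16.42
x·lx·mx: 0, 3.95, 9.38, 10.44, 7.52, 8.4, 4.44 → Σ = 44.13
T = 44.13 / 16.42 = 2.687576… → 2.69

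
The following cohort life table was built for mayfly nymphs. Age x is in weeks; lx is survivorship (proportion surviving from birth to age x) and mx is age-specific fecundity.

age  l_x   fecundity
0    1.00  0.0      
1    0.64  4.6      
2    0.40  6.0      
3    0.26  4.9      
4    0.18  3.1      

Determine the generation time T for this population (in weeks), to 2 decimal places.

1.92

lx·mx: 0, 2.944, 2.4, 1.274, 0.558 → R0 = 7.176
x·lx·mx: 0, 2.944, 4.8, 3.822, 2.232 → Σ = 13.798
T = 13.798 / 7.176 = 1.922798… → 1.92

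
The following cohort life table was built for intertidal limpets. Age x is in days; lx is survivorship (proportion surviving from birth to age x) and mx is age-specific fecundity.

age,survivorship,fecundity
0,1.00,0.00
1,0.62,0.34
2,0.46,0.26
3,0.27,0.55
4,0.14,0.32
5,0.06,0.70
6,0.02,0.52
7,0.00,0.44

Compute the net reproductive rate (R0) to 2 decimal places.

lx·mx by age: 0, 0.2108, 0.1196, 0.1485, 0.0448, 0.042, 0.0104, 0
R0 = Σ lx·mx = 0.5761 → 0.58

0.58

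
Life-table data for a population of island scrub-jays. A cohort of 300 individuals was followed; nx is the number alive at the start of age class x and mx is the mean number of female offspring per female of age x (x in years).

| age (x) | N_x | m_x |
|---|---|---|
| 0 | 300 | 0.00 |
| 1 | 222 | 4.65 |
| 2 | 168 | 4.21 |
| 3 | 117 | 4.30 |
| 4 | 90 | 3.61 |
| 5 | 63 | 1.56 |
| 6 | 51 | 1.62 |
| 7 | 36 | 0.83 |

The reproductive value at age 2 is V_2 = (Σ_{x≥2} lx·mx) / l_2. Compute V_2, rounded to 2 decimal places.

lx = nx/n0 = nx/300: 1, 0.74, 0.56, 0.39, 0.3, 0.21, 0.17, 0.12
lx·mx for x ≥ 2: 2.3576, 1.677, 1.083, 0.3276, 0.2754, 0.0996 → sum = 5.8202
V_2 = 5.8202 / l_2 = 5.8202 / 0.56 = 10.393214… → 10.39

10.39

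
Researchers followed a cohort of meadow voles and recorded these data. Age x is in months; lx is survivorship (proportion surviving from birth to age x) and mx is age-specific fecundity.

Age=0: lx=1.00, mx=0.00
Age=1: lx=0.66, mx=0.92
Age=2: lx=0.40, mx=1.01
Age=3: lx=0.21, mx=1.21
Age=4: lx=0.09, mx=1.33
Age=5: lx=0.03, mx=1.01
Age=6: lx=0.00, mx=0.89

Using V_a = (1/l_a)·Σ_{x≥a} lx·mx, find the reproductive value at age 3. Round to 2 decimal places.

lx·mx for x ≥ 3: 0.2541, 0.1197, 0.0303, 0 → sum = 0.4041
V_3 = 0.4041 / l_3 = 0.4041 / 0.21 = 1.924286… → 1.92

1.92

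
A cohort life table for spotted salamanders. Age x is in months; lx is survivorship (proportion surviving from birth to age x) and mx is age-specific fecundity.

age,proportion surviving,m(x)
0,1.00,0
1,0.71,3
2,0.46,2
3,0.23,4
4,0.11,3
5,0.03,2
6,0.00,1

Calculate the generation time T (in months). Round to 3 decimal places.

lx·mx: 0, 2.13, 0.92, 0.92, 0.33, 0.06, 0 → R0 = 4.36
x·lx·mx: 0, 2.13, 1.84, 2.76, 1.32, 0.3, 0 → Σ = 8.35
T = 8.35 / 4.36 = 1.915138… → 1.915

1.915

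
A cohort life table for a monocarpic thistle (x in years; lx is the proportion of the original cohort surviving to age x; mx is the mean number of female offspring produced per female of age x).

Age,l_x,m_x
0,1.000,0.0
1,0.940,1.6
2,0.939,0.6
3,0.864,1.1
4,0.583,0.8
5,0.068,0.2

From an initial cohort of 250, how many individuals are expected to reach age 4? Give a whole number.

146

Expected survivors = N0 · l_4 = 250 × 0.583 = 145.75 → 146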